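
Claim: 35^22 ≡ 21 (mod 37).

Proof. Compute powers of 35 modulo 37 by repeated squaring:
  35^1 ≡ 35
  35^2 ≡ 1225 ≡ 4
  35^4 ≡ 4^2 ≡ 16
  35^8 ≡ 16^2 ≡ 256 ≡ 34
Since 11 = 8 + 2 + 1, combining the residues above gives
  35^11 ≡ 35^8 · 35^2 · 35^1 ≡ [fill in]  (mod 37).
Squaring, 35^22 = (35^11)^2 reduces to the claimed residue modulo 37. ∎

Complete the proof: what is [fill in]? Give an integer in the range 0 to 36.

24

Multiply the listed residues: 34 · 4 · 35 = 136 → 4760.
Reducing modulo 37: 4760 = 128·37 + 24, so 35^11 ≡ 24.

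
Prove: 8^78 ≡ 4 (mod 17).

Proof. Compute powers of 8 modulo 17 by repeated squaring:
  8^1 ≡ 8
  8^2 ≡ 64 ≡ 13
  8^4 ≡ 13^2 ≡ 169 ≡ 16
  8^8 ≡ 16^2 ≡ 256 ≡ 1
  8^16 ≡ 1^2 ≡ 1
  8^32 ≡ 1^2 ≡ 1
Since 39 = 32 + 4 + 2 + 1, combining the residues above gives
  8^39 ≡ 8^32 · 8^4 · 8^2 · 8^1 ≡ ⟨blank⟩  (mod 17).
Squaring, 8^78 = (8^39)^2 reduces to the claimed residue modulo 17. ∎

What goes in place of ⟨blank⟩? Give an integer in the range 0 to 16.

Multiply the listed residues: 1 · 16 · 13 · 8 = 16 → 208 → 1664.
Reducing modulo 17: 1664 = 97·17 + 15, so 8^39 ≡ 15.

15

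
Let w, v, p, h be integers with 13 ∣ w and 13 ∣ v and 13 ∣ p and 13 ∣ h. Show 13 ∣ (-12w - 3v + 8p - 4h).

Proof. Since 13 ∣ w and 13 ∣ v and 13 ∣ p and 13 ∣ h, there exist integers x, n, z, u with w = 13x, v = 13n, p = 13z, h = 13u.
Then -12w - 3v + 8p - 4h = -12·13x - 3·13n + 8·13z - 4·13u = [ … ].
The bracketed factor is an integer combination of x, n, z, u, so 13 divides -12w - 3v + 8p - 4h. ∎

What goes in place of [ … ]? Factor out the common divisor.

Each term has a factor of 13: -12·13x - 3·13n + 8·13z - 4·13u = 13·(-3n - 4u - 12x + 8z).
Since -3n - 4u - 12x + 8z is an integer, 13 ∣ (-12w - 3v + 8p - 4h).

13(-3n - 4u - 12x + 8z)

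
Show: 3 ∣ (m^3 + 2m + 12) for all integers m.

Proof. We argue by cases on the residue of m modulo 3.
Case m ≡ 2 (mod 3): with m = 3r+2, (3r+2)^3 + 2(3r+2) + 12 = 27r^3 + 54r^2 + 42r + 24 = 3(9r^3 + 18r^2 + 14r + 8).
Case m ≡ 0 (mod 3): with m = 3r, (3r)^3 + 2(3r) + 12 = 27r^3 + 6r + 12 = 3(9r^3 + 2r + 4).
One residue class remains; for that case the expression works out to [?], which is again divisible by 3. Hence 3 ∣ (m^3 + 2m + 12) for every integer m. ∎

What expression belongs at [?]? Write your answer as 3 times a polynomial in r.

Only m ≡ 1 (mod 3) is unaccounted for. Put m = 3r+1:
(3r+1)^3 + 2(3r+1) + 12 expands to 27r^3 + 27r^2 + 15r + 15,
and factoring out 3 leaves 3(9r^3 + 9r^2 + 5r + 5).

3(9r^3 + 9r^2 + 5r + 5)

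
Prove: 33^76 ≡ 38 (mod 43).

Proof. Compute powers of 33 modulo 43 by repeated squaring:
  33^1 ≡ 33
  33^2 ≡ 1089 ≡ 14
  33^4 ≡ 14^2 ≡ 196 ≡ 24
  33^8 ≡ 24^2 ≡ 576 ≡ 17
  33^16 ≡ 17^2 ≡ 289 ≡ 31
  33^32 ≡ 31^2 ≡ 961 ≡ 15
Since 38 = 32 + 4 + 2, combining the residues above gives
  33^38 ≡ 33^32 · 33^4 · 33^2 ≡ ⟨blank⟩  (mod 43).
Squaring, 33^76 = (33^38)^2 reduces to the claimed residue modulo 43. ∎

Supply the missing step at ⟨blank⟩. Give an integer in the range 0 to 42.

33^32 · 33^4 · 33^2 ≡ 15 · 24 · 14 = 5040.
5040 mod 43 = 9, so 33^38 ≡ 9 (mod 43).

9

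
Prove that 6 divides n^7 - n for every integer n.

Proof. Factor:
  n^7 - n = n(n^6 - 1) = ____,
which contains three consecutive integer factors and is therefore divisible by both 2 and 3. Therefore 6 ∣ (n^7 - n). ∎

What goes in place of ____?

n^6 - 1 = (n^2 - 1)(n^4 + n^2 + 1), and n^2 - 1 = (n-1)(n+1).
So n(n^6 - 1) = (n - 1)n(n + 1)(n^4 + n^2 + 1).

(n - 1)n(n + 1)(n^4 + n^2 + 1)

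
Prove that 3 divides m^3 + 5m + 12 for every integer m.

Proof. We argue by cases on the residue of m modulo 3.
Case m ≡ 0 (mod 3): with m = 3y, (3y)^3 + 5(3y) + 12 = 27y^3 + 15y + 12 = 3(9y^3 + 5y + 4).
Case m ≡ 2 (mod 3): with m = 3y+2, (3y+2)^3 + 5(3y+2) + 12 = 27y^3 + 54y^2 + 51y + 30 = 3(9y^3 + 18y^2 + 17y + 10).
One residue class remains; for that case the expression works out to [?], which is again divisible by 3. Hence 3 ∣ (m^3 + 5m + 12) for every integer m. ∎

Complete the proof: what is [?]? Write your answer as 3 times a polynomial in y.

3(9y^3 + 9y^2 + 8y + 6)

The residues treated are {0, 2}, so the missing case is m ≡ 1 (mod 3); write m = 3y+1.
Then (3y+1)^3 + 5(3y+1) + 12 = 27y^3 + 27y^2 + 24y + 18 = 3(9y^3 + 9y^2 + 8y + 6).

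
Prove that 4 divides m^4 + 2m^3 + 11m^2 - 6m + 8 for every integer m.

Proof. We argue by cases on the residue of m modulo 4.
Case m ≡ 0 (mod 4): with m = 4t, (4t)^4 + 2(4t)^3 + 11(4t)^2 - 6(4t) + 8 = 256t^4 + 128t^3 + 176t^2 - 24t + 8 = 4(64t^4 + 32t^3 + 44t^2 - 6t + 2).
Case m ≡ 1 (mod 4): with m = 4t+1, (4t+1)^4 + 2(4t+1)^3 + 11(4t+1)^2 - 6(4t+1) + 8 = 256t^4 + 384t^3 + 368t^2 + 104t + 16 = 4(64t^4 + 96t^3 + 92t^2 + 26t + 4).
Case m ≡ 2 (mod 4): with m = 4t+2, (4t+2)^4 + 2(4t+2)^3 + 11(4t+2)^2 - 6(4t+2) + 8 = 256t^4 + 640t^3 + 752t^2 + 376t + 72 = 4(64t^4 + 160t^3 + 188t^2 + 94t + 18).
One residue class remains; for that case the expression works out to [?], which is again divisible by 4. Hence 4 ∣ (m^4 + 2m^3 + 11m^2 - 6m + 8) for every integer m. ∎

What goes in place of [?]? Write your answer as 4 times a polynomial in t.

The residues treated are {0, 1, 2}, so the missing case is m ≡ 3 (mod 4); write m = 4t+3.
Then (4t+3)^4 + 2(4t+3)^3 + 11(4t+3)^2 - 6(4t+3) + 8 = 256t^4 + 896t^3 + 1328t^2 + 888t + 224 = 4(64t^4 + 224t^3 + 332t^2 + 222t + 56).

4(64t^4 + 224t^3 + 332t^2 + 222t + 56)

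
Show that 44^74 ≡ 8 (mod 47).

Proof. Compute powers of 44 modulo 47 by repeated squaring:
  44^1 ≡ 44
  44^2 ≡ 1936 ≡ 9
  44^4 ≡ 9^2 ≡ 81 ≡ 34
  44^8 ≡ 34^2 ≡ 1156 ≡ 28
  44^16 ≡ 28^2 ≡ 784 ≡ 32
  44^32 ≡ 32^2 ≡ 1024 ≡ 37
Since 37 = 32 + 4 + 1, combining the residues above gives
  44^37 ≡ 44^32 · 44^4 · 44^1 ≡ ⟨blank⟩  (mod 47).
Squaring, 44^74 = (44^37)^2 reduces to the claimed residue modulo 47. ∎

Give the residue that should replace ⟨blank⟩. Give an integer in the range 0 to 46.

44^32 · 44^4 · 44^1 ≡ 37 · 34 · 44 = 55352.
55352 mod 47 = 33, so 44^37 ≡ 33 (mod 47).

33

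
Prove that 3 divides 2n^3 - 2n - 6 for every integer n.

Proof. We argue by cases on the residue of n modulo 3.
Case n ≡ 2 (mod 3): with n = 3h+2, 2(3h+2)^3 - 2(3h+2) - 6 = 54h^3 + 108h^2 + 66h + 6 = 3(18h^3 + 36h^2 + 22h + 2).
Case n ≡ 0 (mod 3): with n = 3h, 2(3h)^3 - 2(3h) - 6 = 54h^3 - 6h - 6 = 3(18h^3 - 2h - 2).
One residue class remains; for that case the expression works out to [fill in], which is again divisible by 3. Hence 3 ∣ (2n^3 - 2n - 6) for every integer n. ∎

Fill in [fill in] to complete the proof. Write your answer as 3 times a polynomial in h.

Only n ≡ 1 (mod 3) is unaccounted for. Put n = 3h+1:
2(3h+1)^3 - 2(3h+1) - 6 expands to 54h^3 + 54h^2 + 12h - 6,
and factoring out 3 leaves 3(18h^3 + 18h^2 + 4h - 2).

3(18h^3 + 18h^2 + 4h - 2)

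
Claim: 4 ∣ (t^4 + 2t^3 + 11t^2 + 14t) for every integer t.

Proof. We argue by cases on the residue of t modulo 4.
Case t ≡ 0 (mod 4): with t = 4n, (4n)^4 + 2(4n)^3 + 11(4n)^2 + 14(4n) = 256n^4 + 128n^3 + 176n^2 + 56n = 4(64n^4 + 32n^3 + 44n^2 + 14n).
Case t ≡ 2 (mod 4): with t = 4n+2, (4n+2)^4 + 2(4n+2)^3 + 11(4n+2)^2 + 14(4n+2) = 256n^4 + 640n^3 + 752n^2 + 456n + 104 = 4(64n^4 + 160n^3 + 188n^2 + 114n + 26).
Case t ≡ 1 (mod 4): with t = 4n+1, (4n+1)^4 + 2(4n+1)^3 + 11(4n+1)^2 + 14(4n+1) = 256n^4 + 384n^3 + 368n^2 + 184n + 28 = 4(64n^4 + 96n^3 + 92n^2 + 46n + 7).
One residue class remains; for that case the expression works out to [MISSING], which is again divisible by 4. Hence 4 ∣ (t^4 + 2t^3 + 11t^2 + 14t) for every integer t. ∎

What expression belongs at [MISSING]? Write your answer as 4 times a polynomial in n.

Only t ≡ 3 (mod 4) is unaccounted for. Put t = 4n+3:
(4n+3)^4 + 2(4n+3)^3 + 11(4n+3)^2 + 14(4n+3) expands to 256n^4 + 896n^3 + 1328n^2 + 968n + 276,
and factoring out 4 leaves 4(64n^4 + 224n^3 + 332n^2 + 242n + 69).

4(64n^4 + 224n^3 + 332n^2 + 242n + 69)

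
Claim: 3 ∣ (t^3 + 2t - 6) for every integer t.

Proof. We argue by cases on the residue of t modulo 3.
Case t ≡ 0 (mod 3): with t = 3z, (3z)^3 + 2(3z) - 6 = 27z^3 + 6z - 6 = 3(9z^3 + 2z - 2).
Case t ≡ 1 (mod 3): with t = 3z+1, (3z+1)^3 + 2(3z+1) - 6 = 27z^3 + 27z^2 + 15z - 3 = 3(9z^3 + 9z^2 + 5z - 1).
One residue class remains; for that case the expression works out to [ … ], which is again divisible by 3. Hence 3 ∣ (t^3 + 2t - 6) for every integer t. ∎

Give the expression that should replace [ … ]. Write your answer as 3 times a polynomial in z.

3(9z^3 + 18z^2 + 14z + 2)

The residues treated are {0, 1}, so the missing case is t ≡ 2 (mod 3); write t = 3z+2.
Then (3z+2)^3 + 2(3z+2) - 6 = 27z^3 + 54z^2 + 42z + 6 = 3(9z^3 + 18z^2 + 14z + 2).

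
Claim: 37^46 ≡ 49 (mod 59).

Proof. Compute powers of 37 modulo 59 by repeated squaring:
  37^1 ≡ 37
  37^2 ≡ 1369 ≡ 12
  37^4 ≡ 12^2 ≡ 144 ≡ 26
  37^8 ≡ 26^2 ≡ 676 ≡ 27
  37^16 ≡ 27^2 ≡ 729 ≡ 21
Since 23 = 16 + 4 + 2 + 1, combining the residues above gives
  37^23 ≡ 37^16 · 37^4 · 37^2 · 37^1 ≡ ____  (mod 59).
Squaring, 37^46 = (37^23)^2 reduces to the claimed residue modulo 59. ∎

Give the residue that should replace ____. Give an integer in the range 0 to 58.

52

Multiply the listed residues: 21 · 26 · 12 · 37 = 546 → 6552 → 242424.
Reducing modulo 59: 242424 = 4108·59 + 52, so 37^23 ≡ 52.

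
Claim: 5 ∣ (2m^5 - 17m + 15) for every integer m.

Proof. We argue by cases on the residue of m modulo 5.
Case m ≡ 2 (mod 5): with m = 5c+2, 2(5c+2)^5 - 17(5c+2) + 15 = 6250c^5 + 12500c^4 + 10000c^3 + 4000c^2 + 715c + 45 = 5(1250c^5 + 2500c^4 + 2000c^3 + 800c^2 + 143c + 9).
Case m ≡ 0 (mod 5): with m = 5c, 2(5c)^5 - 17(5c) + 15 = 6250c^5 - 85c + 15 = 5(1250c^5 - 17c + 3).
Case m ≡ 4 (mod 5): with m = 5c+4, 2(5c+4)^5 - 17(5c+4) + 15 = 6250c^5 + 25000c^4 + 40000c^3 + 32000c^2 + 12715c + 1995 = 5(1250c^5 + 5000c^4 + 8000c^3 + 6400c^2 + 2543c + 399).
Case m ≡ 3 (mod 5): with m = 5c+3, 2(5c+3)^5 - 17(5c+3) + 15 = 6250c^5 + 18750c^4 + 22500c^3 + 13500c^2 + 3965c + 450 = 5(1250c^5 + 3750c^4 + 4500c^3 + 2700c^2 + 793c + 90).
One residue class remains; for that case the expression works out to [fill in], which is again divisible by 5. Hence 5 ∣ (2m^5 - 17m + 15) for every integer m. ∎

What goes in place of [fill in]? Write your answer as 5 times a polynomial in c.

5(1250c^5 + 1250c^4 + 500c^3 + 100c^2 - 7c)

Only m ≡ 1 (mod 5) is unaccounted for. Put m = 5c+1:
2(5c+1)^5 - 17(5c+1) + 15 expands to 6250c^5 + 6250c^4 + 2500c^3 + 500c^2 - 35c,
and factoring out 5 leaves 5(1250c^5 + 1250c^4 + 500c^3 + 100c^2 - 7c).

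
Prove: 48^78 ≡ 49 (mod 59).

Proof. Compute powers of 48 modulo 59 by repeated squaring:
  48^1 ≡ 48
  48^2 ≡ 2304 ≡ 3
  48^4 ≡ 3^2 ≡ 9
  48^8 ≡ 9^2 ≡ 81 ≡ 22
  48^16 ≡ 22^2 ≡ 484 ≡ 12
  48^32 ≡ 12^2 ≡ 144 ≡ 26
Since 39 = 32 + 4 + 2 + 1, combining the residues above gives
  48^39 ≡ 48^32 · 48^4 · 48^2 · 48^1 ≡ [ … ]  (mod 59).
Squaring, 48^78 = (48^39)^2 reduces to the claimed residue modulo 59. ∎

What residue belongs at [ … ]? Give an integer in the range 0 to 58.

Multiply the listed residues: 26 · 9 · 3 · 48 = 234 → 702 → 33696.
Reducing modulo 59: 33696 = 571·59 + 7, so 48^39 ≡ 7.

7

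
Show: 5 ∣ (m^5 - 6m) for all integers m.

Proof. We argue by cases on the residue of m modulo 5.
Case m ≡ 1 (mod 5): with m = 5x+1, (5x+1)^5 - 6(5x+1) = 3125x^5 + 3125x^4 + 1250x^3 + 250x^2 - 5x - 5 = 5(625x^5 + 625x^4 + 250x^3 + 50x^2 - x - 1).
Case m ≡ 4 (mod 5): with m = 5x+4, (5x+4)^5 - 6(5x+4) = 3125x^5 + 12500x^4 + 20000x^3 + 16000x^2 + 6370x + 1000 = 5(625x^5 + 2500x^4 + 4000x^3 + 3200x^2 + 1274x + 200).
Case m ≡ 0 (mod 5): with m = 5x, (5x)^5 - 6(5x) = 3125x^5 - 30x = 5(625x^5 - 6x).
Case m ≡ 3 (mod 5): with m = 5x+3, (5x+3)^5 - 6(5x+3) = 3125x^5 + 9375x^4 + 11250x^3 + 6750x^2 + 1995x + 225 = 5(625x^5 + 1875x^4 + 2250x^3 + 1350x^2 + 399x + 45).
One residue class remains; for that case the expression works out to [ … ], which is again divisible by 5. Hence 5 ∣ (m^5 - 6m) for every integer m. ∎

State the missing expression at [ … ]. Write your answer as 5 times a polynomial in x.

The residues treated are {1, 4, 0, 3}, so the missing case is m ≡ 2 (mod 5); write m = 5x+2.
Then (5x+2)^5 - 6(5x+2) = 3125x^5 + 6250x^4 + 5000x^3 + 2000x^2 + 370x + 20 = 5(625x^5 + 1250x^4 + 1000x^3 + 400x^2 + 74x + 4).

5(625x^5 + 1250x^4 + 1000x^3 + 400x^2 + 74x + 4)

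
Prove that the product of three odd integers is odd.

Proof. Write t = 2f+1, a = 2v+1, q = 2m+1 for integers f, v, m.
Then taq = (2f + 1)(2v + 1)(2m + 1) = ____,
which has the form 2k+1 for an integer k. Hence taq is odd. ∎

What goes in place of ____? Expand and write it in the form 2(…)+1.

2(4fmv + 2fm + 2fv + f + 2mv + m + v) + 1

Expanding: (2f + 1)(2v + 1)(2m + 1) = 8fmv + 4fm + 4fv + 2f + 4mv + 2m + 2v + 1.
Every term except the constant is even, so this is 2(4fmv + 2fm + 2fv + f + 2mv + m + v) + 1,
and 4fmv + 2fm + 2fv + f + 2mv + m + v ∈ ℤ gives the required form.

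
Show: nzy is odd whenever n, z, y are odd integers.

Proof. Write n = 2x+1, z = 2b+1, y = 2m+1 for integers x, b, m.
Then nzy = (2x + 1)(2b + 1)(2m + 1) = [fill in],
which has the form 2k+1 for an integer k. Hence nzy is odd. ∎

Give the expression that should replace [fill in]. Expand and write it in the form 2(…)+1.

2(4bmx + 2bm + 2bx + b + 2mx + m + x) + 1

Expanding: (2x + 1)(2b + 1)(2m + 1) = 8bmx + 4bm + 4bx + 2b + 4mx + 2m + 2x + 1.
Every term except the constant is even, so this is 2(4bmx + 2bm + 2bx + b + 2mx + m + x) + 1,
and 4bmx + 2bm + 2bx + b + 2mx + m + x ∈ ℤ gives the required form.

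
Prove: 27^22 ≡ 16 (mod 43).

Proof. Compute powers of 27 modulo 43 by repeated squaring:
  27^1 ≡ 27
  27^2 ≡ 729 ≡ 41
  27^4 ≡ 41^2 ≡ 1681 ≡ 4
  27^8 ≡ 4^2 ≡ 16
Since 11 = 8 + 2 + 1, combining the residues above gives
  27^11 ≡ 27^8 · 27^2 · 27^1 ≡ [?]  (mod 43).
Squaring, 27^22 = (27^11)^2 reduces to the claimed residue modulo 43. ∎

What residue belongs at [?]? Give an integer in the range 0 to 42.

39

27^8 · 27^2 · 27^1 ≡ 16 · 41 · 27 = 17712.
17712 mod 43 = 39, so 27^11 ≡ 39 (mod 43).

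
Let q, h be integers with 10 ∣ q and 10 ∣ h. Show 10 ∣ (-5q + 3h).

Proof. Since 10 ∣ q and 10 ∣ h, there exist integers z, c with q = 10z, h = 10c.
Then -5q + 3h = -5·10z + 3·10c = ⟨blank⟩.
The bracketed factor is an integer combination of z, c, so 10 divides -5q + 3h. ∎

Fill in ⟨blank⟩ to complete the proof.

Each term has a factor of 10: -5·10z + 3·10c = 10·(3c - 5z).
Since 3c - 5z is an integer, 10 ∣ (-5q + 3h).

10(3c - 5z)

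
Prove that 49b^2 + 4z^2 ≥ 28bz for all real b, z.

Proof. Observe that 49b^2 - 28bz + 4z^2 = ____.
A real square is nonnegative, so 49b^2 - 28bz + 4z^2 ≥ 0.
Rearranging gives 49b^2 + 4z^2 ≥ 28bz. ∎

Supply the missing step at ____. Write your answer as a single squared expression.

49b^2 - 28bz + 4z^2 is a perfect-square trinomial: the outer terms are (7b)^2 and (2z)^2, and the cross term is -2·7b·2z.
So 49b^2 - 28bz + 4z^2 = (7b - 2z)^2 ≥ 0.

(7b - 2z)^2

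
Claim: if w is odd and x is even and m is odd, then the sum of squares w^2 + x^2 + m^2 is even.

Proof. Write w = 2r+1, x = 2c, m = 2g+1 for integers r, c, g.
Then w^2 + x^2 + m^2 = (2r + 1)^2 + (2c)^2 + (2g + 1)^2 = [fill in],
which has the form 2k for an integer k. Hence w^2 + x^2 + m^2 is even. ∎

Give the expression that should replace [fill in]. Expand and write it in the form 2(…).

Expanding: (2r + 1)^2 + (2c)^2 + (2g + 1)^2 = 4c^2 + 4g^2 + 4g + 4r^2 + 4r + 2.
Every term is even; pulling out the factor of 2 gives 2(2c^2 + 2g^2 + 2g + 2r^2 + 2r + 1).

2(2c^2 + 2g^2 + 2g + 2r^2 + 2r + 1)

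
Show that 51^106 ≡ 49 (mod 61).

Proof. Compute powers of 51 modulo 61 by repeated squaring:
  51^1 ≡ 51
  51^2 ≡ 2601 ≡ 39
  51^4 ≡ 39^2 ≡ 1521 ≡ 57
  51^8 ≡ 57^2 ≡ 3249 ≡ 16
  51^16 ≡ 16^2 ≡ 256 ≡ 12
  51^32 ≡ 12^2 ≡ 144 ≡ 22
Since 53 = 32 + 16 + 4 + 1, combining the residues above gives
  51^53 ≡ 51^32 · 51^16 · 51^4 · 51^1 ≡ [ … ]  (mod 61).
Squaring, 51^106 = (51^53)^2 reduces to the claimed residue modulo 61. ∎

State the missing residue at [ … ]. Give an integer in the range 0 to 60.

7

51^32 · 51^16 · 51^4 · 51^1 ≡ 22 · 12 · 57 · 51 = 767448.
767448 mod 61 = 7, so 51^53 ≡ 7 (mod 61).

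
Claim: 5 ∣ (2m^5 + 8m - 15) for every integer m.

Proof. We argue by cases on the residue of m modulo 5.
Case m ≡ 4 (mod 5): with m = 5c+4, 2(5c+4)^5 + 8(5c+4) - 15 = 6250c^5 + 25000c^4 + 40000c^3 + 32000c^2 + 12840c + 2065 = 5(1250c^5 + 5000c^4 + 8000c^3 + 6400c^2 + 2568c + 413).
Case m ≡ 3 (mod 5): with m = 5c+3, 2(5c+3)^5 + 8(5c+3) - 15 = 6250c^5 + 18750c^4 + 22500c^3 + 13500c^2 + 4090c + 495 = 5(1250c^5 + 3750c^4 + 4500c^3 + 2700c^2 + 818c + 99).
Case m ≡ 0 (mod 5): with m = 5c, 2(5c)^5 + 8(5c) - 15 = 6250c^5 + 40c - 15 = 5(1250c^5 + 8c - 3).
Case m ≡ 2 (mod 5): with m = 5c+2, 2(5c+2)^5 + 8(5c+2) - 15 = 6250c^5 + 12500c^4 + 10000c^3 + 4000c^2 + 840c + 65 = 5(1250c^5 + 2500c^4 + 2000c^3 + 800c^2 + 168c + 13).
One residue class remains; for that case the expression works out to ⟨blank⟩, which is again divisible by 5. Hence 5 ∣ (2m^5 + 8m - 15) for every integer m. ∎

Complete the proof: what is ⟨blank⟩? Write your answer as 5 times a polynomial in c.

5(1250c^5 + 1250c^4 + 500c^3 + 100c^2 + 18c - 1)

The residues treated are {4, 3, 0, 2}, so the missing case is m ≡ 1 (mod 5); write m = 5c+1.
Then 2(5c+1)^5 + 8(5c+1) - 15 = 6250c^5 + 6250c^4 + 2500c^3 + 500c^2 + 90c - 5 = 5(1250c^5 + 1250c^4 + 500c^3 + 100c^2 + 18c - 1).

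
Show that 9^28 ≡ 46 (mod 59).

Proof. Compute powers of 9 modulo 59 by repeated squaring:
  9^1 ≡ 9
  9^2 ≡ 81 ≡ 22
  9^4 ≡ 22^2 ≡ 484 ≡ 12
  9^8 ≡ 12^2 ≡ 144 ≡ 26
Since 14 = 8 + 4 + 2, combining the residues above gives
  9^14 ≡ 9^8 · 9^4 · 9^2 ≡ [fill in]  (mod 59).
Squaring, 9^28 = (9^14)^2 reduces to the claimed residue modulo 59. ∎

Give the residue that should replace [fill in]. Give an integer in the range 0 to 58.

Multiply the listed residues: 26 · 12 · 22 = 312 → 6864.
Reducing modulo 59: 6864 = 116·59 + 20, so 9^14 ≡ 20.

20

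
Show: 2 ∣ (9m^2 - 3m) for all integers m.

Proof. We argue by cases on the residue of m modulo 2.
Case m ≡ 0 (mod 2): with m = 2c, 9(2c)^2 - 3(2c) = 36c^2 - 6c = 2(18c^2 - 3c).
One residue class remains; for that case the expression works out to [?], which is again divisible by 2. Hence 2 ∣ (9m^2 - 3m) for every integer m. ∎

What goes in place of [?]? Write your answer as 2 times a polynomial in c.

The residues treated are {0}, so the missing case is m ≡ 1 (mod 2); write m = 2c+1.
Then 9(2c+1)^2 - 3(2c+1) = 36c^2 + 30c + 6 = 2(18c^2 + 15c + 3).

2(18c^2 + 15c + 3)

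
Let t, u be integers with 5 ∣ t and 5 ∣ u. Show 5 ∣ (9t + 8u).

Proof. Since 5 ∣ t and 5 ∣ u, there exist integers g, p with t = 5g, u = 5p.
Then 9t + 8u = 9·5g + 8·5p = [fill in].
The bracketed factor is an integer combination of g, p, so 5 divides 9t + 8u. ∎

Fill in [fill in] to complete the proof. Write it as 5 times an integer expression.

Pull the common 5 out of every term: 9·5g + 8·5p = 5(9g + 8p).
9g + 8p is an integer, which exhibits the divisibility.

5(9g + 8p)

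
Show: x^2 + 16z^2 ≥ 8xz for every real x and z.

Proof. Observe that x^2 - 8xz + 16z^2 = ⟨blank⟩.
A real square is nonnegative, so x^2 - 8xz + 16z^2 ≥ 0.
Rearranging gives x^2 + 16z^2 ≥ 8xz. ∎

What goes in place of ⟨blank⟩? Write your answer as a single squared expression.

x^2 - 8xz + 16z^2 is a perfect-square trinomial: the outer terms are (x)^2 and (4z)^2, and the cross term is -2·x·4z.
So x^2 - 8xz + 16z^2 = (x - 4z)^2 ≥ 0.

(x - 4z)^2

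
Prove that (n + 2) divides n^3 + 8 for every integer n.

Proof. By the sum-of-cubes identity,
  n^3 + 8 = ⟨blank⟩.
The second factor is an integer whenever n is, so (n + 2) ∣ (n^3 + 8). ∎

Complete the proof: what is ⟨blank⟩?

Polynomial division of n^3 + 8 by n + 2 leaves remainder 0 and quotient n^2 - 2n + 4.
Hence n^3 + 8 = (n + 2)(n^2 - 2n + 4).

(n + 2)(n^2 - 2n + 4)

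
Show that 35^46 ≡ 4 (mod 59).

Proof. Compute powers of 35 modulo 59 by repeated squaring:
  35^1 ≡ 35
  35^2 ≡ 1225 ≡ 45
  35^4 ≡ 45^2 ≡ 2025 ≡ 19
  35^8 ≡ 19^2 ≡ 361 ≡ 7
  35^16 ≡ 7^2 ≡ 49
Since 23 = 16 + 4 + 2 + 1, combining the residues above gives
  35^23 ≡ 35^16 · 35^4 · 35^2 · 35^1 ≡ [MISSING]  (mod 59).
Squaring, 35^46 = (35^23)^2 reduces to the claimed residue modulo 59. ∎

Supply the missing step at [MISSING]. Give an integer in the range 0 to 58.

57

Multiply the listed residues: 49 · 19 · 45 · 35 = 931 → 41895 → 1466325.
Reducing modulo 59: 1466325 = 24852·59 + 57, so 35^23 ≡ 57.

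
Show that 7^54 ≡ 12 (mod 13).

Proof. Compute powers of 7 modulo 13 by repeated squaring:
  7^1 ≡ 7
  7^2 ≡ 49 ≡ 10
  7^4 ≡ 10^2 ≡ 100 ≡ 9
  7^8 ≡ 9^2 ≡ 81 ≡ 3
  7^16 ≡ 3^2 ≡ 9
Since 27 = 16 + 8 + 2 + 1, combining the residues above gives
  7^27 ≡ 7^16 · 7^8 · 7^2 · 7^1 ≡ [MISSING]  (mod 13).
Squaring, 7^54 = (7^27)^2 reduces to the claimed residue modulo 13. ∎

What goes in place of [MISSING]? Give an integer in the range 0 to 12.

5

7^16 · 7^8 · 7^2 · 7^1 ≡ 9 · 3 · 10 · 7 = 1890.
1890 mod 13 = 5, so 7^27 ≡ 5 (mod 13).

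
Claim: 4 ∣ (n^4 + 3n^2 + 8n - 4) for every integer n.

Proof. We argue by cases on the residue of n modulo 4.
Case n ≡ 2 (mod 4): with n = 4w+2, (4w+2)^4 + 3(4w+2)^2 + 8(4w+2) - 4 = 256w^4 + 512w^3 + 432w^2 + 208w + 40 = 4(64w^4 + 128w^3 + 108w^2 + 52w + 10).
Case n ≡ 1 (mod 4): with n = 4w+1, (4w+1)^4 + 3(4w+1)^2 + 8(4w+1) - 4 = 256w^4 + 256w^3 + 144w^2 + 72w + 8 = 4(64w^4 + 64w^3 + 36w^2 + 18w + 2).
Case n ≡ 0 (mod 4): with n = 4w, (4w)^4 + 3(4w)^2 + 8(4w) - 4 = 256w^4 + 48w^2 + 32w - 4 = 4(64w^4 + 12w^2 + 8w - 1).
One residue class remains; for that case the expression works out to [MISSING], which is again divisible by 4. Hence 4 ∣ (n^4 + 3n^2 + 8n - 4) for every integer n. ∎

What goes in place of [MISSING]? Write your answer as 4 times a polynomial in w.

4(64w^4 + 192w^3 + 228w^2 + 134w + 32)

The residues treated are {2, 1, 0}, so the missing case is n ≡ 3 (mod 4); write n = 4w+3.
Then (4w+3)^4 + 3(4w+3)^2 + 8(4w+3) - 4 = 256w^4 + 768w^3 + 912w^2 + 536w + 128 = 4(64w^4 + 192w^3 + 228w^2 + 134w + 32).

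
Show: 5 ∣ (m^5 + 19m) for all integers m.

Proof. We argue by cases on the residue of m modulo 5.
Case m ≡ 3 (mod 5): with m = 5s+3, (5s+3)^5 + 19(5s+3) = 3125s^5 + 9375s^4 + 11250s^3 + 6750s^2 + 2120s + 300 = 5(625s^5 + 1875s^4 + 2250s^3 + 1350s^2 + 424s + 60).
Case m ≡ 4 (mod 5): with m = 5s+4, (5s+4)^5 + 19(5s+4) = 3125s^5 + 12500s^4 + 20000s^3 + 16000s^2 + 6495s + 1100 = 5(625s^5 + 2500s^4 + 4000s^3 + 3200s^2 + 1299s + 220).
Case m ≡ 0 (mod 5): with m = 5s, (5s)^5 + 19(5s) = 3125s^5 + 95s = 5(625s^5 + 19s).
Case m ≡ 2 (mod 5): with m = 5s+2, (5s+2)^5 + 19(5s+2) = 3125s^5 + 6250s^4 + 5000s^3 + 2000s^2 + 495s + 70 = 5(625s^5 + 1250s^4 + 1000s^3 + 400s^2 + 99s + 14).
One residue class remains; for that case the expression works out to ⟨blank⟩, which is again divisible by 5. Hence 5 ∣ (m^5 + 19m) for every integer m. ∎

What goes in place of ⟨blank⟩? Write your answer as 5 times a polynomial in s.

5(625s^5 + 625s^4 + 250s^3 + 50s^2 + 24s + 4)

The residues treated are {3, 4, 0, 2}, so the missing case is m ≡ 1 (mod 5); write m = 5s+1.
Then (5s+1)^5 + 19(5s+1) = 3125s^5 + 3125s^4 + 1250s^3 + 250s^2 + 120s + 20 = 5(625s^5 + 625s^4 + 250s^3 + 50s^2 + 24s + 4).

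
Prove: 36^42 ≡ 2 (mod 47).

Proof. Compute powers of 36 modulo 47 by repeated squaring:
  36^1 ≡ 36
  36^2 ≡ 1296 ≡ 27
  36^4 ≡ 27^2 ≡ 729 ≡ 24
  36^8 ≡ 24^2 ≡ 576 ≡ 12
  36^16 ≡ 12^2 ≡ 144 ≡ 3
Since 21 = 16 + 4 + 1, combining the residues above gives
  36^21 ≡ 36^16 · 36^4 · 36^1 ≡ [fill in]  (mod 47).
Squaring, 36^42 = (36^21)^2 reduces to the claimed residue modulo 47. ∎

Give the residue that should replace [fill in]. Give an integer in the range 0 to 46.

7

36^16 · 36^4 · 36^1 ≡ 3 · 24 · 36 = 2592.
2592 mod 47 = 7, so 36^21 ≡ 7 (mod 47).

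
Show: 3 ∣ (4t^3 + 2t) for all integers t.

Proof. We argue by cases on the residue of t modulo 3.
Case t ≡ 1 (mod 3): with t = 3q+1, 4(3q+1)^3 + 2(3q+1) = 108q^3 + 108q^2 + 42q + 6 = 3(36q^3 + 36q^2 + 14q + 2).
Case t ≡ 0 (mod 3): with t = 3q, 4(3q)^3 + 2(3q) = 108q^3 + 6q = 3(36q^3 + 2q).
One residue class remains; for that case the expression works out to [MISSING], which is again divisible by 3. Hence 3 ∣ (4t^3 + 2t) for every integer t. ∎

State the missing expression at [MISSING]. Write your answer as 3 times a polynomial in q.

The residues treated are {1, 0}, so the missing case is t ≡ 2 (mod 3); write t = 3q+2.
Then 4(3q+2)^3 + 2(3q+2) = 108q^3 + 216q^2 + 150q + 36 = 3(36q^3 + 72q^2 + 50q + 12).

3(36q^3 + 72q^2 + 50q + 12)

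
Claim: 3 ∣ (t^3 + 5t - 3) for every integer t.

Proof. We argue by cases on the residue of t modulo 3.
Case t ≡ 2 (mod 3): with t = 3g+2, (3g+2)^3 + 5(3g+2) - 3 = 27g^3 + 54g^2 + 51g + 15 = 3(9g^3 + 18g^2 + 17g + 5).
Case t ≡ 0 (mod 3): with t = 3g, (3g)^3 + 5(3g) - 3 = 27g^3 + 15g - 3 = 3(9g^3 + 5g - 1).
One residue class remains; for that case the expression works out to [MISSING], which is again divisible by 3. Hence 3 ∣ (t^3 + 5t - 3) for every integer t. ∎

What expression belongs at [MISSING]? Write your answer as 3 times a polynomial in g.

3(9g^3 + 9g^2 + 8g + 1)

Only t ≡ 1 (mod 3) is unaccounted for. Put t = 3g+1:
(3g+1)^3 + 5(3g+1) - 3 expands to 27g^3 + 27g^2 + 24g + 3,
and factoring out 3 leaves 3(9g^3 + 9g^2 + 8g + 1).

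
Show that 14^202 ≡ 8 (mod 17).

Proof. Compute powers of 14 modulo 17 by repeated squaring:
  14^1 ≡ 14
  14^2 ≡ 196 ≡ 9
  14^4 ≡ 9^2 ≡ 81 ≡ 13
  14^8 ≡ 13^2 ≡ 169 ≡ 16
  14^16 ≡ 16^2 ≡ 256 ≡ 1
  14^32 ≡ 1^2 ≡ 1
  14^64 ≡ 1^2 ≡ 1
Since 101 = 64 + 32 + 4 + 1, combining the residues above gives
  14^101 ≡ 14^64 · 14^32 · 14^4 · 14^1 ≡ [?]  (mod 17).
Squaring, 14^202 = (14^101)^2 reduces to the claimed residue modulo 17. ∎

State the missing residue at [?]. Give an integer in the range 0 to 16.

12

14^64 · 14^32 · 14^4 · 14^1 ≡ 1 · 1 · 13 · 14 = 182.
182 mod 17 = 12, so 14^101 ≡ 12 (mod 17).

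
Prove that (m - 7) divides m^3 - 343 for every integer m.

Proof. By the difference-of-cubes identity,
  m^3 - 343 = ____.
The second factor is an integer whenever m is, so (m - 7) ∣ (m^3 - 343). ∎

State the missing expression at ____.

(m - 7)(m^2 + 7m + 49)

a^3 - b^3 = (a - b)(a^2 + ab + b^2). With a = m, b = 7:
m^3 - 343 = (m - 7)(m^2 + 7m + 49).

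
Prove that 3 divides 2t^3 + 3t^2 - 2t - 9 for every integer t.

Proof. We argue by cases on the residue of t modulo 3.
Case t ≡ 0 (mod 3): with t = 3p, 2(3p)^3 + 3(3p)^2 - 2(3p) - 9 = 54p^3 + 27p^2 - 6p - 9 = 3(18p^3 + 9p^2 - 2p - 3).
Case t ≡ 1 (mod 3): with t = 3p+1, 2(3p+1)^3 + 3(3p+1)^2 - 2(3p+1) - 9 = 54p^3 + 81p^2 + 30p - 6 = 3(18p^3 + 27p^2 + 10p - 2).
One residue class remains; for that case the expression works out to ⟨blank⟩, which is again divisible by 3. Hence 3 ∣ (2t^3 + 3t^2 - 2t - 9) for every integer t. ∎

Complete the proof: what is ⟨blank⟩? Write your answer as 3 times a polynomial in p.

The residues treated are {0, 1}, so the missing case is t ≡ 2 (mod 3); write t = 3p+2.
Then 2(3p+2)^3 + 3(3p+2)^2 - 2(3p+2) - 9 = 54p^3 + 135p^2 + 102p + 15 = 3(18p^3 + 45p^2 + 34p + 5).

3(18p^3 + 45p^2 + 34p + 5)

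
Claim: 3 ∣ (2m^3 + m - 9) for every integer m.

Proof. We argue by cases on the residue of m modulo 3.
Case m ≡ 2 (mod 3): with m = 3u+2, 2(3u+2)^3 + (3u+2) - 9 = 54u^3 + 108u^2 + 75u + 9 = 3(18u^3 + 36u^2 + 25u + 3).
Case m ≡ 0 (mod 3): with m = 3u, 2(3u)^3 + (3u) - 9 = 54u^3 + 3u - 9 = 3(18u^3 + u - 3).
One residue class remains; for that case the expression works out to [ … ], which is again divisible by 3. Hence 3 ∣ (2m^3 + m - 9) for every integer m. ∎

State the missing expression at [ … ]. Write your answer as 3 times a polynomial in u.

3(18u^3 + 18u^2 + 7u - 2)

The residues treated are {2, 0}, so the missing case is m ≡ 1 (mod 3); write m = 3u+1.
Then 2(3u+1)^3 + (3u+1) - 9 = 54u^3 + 54u^2 + 21u - 6 = 3(18u^3 + 18u^2 + 7u - 2).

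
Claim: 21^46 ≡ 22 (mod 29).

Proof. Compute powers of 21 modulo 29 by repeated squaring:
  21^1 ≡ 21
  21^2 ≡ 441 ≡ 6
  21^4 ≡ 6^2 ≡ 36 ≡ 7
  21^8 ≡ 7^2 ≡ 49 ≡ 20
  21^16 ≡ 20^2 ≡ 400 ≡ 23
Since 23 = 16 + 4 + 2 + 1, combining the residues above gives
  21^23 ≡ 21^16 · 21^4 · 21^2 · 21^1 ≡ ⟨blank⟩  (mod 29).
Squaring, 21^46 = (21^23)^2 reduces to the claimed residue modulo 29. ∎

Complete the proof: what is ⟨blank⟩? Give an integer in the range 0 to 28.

21^16 · 21^4 · 21^2 · 21^1 ≡ 23 · 7 · 6 · 21 = 20286.
20286 mod 29 = 15, so 21^23 ≡ 15 (mod 29).

15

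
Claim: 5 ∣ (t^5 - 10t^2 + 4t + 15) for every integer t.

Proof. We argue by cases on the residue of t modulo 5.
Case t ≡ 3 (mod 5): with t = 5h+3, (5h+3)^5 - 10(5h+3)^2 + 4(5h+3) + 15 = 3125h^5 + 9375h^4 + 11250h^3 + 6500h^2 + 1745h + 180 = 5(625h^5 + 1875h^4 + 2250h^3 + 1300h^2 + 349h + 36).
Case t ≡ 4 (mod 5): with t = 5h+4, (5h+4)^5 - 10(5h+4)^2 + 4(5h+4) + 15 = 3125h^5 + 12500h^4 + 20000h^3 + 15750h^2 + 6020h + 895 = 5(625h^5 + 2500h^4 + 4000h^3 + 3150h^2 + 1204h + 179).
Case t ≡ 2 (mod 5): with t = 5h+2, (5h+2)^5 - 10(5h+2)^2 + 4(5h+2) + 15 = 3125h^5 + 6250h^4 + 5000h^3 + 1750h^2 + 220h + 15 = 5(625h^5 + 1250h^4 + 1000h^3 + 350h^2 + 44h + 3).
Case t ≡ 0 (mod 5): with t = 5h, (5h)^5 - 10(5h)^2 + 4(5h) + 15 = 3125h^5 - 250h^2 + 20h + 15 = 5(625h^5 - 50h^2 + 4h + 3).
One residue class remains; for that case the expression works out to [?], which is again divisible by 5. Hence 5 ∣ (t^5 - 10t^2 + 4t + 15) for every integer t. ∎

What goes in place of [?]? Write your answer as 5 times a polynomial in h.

The residues treated are {3, 4, 2, 0}, so the missing case is t ≡ 1 (mod 5); write t = 5h+1.
Then (5h+1)^5 - 10(5h+1)^2 + 4(5h+1) + 15 = 3125h^5 + 3125h^4 + 1250h^3 - 55h + 10 = 5(625h^5 + 625h^4 + 250h^3 - 11h + 2).

5(625h^5 + 625h^4 + 250h^3 - 11h + 2)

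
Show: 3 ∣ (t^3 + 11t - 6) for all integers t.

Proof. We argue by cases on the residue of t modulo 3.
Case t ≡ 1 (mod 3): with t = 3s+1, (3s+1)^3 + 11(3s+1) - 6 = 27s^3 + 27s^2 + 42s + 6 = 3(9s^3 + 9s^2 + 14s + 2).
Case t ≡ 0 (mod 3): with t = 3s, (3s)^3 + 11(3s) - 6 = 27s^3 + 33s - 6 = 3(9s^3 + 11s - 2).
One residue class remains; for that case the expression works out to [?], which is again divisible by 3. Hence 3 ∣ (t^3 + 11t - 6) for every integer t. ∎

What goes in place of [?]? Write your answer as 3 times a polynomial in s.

3(9s^3 + 18s^2 + 23s + 8)

The residues treated are {1, 0}, so the missing case is t ≡ 2 (mod 3); write t = 3s+2.
Then (3s+2)^3 + 11(3s+2) - 6 = 27s^3 + 54s^2 + 69s + 24 = 3(9s^3 + 18s^2 + 23s + 8).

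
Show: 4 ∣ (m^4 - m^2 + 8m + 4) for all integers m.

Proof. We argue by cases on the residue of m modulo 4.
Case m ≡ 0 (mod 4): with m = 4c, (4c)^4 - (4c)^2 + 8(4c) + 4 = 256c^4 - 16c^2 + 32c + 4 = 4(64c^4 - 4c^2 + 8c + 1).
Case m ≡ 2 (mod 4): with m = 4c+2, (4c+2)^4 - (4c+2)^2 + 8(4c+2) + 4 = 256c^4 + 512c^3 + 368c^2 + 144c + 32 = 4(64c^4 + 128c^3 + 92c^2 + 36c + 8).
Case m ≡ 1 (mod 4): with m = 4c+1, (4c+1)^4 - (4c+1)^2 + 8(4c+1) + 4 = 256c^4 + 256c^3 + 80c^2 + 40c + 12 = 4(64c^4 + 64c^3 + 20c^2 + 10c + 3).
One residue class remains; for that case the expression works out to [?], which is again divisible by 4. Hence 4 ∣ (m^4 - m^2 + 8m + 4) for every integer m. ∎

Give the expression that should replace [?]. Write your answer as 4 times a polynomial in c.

4(64c^4 + 192c^3 + 212c^2 + 110c + 25)

Only m ≡ 3 (mod 4) is unaccounted for. Put m = 4c+3:
(4c+3)^4 - (4c+3)^2 + 8(4c+3) + 4 expands to 256c^4 + 768c^3 + 848c^2 + 440c + 100,
and factoring out 4 leaves 4(64c^4 + 192c^3 + 212c^2 + 110c + 25).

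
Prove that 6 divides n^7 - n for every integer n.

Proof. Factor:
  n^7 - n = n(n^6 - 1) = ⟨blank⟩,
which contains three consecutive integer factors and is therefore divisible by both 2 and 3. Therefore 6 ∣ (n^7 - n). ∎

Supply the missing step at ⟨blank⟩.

n^6 - 1 = (n^2 - 1)(n^4 + n^2 + 1), and n^2 - 1 = (n-1)(n+1).
So n(n^6 - 1) = (n - 1)n(n + 1)(n^4 + n^2 + 1).

(n - 1)n(n + 1)(n^4 + n^2 + 1)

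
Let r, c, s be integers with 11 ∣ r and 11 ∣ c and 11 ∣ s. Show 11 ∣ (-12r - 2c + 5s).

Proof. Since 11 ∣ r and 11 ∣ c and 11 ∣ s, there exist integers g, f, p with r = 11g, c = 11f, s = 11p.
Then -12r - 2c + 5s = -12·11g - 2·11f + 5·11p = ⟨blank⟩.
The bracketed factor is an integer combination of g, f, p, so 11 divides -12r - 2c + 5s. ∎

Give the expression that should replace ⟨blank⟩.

11(-2f - 12g + 5p)

Pull the common 11 out of every term: -12·11g - 2·11f + 5·11p = 11(-2f - 12g + 5p).
-2f - 12g + 5p is an integer, which exhibits the divisibility.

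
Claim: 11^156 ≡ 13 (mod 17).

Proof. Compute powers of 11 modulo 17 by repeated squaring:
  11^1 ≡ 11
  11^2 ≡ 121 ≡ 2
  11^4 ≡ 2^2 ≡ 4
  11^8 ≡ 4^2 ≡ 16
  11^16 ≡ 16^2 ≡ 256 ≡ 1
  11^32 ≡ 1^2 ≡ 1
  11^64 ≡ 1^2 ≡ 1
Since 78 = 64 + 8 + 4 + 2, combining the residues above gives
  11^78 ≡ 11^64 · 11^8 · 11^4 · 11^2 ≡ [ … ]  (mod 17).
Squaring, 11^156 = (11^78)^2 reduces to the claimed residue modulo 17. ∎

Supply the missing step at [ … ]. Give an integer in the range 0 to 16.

9

11^64 · 11^8 · 11^4 · 11^2 ≡ 1 · 16 · 4 · 2 = 128.
128 mod 17 = 9, so 11^78 ≡ 9 (mod 17).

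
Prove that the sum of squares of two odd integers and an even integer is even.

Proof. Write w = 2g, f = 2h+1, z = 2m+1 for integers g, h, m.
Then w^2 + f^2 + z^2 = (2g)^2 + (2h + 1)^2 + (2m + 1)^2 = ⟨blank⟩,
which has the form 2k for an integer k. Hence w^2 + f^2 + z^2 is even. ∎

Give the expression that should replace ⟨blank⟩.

Expanding: (2g)^2 + (2h + 1)^2 + (2m + 1)^2 = 4g^2 + 4h^2 + 4h + 4m^2 + 4m + 2.
Every term is even; pulling out the factor of 2 gives 2(2g^2 + 2h^2 + 2h + 2m^2 + 2m + 1).

2(2g^2 + 2h^2 + 2h + 2m^2 + 2m + 1)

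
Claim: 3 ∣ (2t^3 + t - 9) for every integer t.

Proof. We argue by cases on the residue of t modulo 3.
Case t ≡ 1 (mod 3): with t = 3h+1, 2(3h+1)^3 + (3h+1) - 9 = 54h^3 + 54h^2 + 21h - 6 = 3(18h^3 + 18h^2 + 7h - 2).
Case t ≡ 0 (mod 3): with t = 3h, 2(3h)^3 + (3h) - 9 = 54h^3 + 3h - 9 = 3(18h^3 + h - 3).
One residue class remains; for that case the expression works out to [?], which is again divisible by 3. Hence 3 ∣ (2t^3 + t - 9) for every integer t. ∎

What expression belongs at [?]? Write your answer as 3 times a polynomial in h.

3(18h^3 + 36h^2 + 25h + 3)

Only t ≡ 2 (mod 3) is unaccounted for. Put t = 3h+2:
2(3h+2)^3 + (3h+2) - 9 expands to 54h^3 + 108h^2 + 75h + 9,
and factoring out 3 leaves 3(18h^3 + 36h^2 + 25h + 3).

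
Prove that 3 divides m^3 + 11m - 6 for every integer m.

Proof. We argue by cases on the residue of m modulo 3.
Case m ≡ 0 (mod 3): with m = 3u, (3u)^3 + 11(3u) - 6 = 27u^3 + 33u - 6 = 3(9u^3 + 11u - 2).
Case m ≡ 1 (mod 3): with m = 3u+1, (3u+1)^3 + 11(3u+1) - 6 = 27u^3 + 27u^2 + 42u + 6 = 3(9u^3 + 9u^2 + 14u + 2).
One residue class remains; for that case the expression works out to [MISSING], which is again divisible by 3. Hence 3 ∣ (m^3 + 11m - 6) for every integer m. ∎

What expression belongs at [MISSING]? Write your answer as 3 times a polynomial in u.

The residues treated are {0, 1}, so the missing case is m ≡ 2 (mod 3); write m = 3u+2.
Then (3u+2)^3 + 11(3u+2) - 6 = 27u^3 + 54u^2 + 69u + 24 = 3(9u^3 + 18u^2 + 23u + 8).

3(9u^3 + 18u^2 + 23u + 8)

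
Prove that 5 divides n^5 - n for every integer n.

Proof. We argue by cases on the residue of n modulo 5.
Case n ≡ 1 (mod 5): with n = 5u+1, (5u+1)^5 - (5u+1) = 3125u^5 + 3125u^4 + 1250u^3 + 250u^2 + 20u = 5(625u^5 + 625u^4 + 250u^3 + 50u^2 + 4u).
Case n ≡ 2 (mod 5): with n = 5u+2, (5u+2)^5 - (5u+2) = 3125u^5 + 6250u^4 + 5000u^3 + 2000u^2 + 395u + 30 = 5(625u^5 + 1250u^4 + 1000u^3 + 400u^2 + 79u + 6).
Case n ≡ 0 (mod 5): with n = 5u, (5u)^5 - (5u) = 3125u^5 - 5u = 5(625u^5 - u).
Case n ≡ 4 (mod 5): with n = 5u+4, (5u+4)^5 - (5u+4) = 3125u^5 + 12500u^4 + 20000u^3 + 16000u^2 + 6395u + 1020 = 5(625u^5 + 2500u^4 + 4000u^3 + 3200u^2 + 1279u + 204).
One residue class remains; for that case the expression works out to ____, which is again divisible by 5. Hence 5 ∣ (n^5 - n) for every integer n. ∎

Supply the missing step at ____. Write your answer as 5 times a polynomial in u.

Only n ≡ 3 (mod 5) is unaccounted for. Put n = 5u+3:
(5u+3)^5 - (5u+3) expands to 3125u^5 + 9375u^4 + 11250u^3 + 6750u^2 + 2020u + 240,
and factoring out 5 leaves 5(625u^5 + 1875u^4 + 2250u^3 + 1350u^2 + 404u + 48).

5(625u^5 + 1875u^4 + 2250u^3 + 1350u^2 + 404u + 48)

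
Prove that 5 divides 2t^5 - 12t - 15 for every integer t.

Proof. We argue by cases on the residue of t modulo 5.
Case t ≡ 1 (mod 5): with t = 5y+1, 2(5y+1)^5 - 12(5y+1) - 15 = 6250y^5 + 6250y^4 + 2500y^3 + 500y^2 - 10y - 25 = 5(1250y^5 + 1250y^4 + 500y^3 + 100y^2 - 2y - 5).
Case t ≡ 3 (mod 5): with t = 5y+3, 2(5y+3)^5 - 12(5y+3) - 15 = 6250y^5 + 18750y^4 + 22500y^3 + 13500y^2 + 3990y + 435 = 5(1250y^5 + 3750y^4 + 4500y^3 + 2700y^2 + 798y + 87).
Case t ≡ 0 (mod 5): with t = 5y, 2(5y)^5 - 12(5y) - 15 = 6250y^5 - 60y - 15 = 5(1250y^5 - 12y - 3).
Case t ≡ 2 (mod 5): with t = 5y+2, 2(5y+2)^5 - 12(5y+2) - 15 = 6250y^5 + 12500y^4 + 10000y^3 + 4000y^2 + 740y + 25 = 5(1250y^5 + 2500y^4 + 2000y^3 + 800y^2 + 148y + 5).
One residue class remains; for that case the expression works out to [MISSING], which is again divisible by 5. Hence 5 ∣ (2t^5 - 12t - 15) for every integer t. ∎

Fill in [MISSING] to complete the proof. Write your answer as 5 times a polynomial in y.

5(1250y^5 + 5000y^4 + 8000y^3 + 6400y^2 + 2548y + 397)

The residues treated are {1, 3, 0, 2}, so the missing case is t ≡ 4 (mod 5); write t = 5y+4.
Then 2(5y+4)^5 - 12(5y+4) - 15 = 6250y^5 + 25000y^4 + 40000y^3 + 32000y^2 + 12740y + 1985 = 5(1250y^5 + 5000y^4 + 8000y^3 + 6400y^2 + 2548y + 397).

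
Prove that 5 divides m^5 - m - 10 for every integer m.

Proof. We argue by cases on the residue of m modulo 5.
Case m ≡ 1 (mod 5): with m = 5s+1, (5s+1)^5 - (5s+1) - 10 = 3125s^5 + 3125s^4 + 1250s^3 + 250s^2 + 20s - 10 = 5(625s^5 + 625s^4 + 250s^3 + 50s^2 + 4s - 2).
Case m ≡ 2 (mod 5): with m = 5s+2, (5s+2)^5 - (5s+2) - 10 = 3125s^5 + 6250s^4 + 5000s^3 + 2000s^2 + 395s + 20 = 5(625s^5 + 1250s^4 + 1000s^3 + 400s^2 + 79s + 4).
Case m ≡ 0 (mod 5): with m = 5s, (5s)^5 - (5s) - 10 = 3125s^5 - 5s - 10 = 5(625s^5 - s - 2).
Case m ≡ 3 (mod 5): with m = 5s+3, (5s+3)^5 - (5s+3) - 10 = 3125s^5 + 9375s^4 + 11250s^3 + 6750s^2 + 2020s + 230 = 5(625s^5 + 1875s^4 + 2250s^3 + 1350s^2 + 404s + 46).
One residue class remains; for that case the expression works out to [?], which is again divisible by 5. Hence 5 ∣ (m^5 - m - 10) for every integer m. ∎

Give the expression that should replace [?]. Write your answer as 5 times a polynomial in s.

5(625s^5 + 2500s^4 + 4000s^3 + 3200s^2 + 1279s + 202)

Only m ≡ 4 (mod 5) is unaccounted for. Put m = 5s+4:
(5s+4)^5 - (5s+4) - 10 expands to 3125s^5 + 12500s^4 + 20000s^3 + 16000s^2 + 6395s + 1010,
and factoring out 5 leaves 5(625s^5 + 2500s^4 + 4000s^3 + 3200s^2 + 1279s + 202).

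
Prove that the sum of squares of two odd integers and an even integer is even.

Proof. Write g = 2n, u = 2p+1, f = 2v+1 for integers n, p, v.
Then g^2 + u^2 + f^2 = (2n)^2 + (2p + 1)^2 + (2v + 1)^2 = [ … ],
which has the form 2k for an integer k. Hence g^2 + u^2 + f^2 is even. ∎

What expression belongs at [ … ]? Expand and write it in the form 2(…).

2(2n^2 + 2p^2 + 2p + 2v^2 + 2v + 1)

Expanding: (2n)^2 + (2p + 1)^2 + (2v + 1)^2 = 4n^2 + 4p^2 + 4p + 4v^2 + 4v + 2.
Every term is even; pulling out the factor of 2 gives 2(2n^2 + 2p^2 + 2p + 2v^2 + 2v + 1).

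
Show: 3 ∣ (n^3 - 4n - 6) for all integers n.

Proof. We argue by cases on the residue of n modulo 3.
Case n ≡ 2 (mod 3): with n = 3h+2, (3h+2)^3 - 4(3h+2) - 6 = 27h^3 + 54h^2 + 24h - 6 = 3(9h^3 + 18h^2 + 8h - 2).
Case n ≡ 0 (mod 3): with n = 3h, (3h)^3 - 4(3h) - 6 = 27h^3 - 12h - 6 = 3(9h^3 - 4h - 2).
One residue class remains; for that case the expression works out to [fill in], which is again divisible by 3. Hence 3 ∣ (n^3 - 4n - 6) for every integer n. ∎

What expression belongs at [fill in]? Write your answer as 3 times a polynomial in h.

3(9h^3 + 9h^2 - h - 3)

The residues treated are {2, 0}, so the missing case is n ≡ 1 (mod 3); write n = 3h+1.
Then (3h+1)^3 - 4(3h+1) - 6 = 27h^3 + 27h^2 - 3h - 9 = 3(9h^3 + 9h^2 - h - 3).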